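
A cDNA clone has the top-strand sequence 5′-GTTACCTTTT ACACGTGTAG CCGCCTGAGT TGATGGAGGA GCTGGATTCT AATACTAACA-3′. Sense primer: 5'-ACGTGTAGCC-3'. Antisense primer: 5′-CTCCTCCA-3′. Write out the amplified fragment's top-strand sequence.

5'-ACGTGTAGCCGCCTGAGTTGATGGAGGAG-3'

The forward primer matches the template at positions 13–22.
The reverse primer's reverse complement is TGGAGGAG, which matches the template at positions 34–41.
The product is the template from position 13 through 41 (29 bp).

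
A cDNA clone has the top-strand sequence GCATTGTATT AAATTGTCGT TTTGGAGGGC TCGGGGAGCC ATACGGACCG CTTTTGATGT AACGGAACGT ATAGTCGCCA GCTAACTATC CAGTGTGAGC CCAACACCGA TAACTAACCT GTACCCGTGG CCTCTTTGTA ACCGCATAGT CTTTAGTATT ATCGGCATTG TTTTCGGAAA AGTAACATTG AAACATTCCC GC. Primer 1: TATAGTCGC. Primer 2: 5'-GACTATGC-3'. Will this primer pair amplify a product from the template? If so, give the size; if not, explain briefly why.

Primer 1 (TATAGTCGC) matches the top strand at positions 70–78; it acts as a forward primer.
Primer 2's reverse complement is GCATAGTC, matching the top strand at positions 144–151; it acts as a reverse primer.
The 3' ends face each other across positions 70–151, giving an 82 bp product.

Yes — an 82 bp product.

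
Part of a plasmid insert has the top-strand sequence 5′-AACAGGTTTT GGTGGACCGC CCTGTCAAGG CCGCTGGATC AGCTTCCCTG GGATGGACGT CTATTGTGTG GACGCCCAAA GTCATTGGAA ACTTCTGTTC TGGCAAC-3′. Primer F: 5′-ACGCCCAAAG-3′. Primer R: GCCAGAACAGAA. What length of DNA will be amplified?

Scanning the template, ACGCCCAAAG occurs at positions 72–81; this primer anneals to the bottom strand there with its 3' end pointing downstream.
The reverse primer's reverse complement is TTCTGTTCTGGC, which matches the template at positions 93–104.
Product length = (reverse-primer end) − (forward-primer start) + 1 = 104 − 72 + 1 = 33 bp.

33 bp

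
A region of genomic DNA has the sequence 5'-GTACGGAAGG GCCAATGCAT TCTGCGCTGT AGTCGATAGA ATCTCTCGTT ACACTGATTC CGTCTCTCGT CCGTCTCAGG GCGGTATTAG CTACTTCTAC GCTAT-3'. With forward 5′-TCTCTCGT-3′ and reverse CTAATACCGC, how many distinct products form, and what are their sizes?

The forward primer TCTCTCGT matches the top strand at positions 42–49, 63–70.
The reverse primer's reverse complement is GCGGTATTAG, matching at positions 81–90.
Each forward site pairs with the reverse site to give a product ending at position 90: sizes 49, 28 bp.

Two products: 49 bp, 28 bp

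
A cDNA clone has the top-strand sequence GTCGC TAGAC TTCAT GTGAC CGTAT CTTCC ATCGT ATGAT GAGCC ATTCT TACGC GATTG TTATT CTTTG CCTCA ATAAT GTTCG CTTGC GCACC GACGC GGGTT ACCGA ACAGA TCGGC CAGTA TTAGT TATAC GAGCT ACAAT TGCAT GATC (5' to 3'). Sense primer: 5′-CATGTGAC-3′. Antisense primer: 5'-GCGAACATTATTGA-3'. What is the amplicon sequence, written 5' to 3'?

Forward primer CATGTGAC is found on the top strand at positions 13–20.
Taking the reverse complement of GCGAACATTATTGA gives TCAATAATGTTCGC, found at positions 73–86 on the template; the primer anneals here to the top strand with its 3' end pointing upstream.
The product is the template from position 13 through 86 (74 bp).

5'-CATGTGACCGTATCTTCCATCGTATGATGAGCCATTCTTACGCGATTGTTATTCTTTGCCTCAATAATGTTCGC-3'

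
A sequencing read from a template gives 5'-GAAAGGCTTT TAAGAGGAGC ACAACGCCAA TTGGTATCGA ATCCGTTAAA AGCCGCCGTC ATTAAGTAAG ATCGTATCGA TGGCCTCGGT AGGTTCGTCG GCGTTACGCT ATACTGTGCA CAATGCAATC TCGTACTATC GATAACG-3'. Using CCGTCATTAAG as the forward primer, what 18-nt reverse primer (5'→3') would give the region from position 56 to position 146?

The product's 3' end on the top strand is position 146.
The reverse primer anneals to the top strand over positions 129–146, i.e. to TCTCGTACTATCGATAAC.
Its sequence written 5'→3' is the reverse complement: GTTATCGATAGTACGAGA.

5'-GTTATCGATAGTACGAGA-3'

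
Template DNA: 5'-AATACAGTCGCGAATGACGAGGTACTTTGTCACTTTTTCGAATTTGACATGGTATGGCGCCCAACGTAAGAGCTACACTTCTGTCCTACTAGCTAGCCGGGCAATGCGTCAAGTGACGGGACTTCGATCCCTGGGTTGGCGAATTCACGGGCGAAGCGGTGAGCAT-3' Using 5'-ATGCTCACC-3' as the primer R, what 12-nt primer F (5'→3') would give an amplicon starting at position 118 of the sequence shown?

The reverse primer's reverse complement GGTGAGCAT matches the template at positions 158–166; the product starts at position 118.
The forward primer is identical to the top strand over positions 118–129: GGGACTTCGATC.

5'-GGGACTTCGATC-3'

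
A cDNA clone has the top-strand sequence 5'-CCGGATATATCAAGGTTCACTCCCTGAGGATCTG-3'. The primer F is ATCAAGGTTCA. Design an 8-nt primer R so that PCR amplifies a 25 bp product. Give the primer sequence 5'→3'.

The forward primer binds at positions 9–19, so a 25 bp product ends at position 9 + 25 − 1 = 33.
The reverse primer anneals to the top strand over positions 26–33, i.e. to GAGGATCT.
Its sequence written 5'→3' is the reverse complement: AGATCCTC.

5'-AGATCCTC-3'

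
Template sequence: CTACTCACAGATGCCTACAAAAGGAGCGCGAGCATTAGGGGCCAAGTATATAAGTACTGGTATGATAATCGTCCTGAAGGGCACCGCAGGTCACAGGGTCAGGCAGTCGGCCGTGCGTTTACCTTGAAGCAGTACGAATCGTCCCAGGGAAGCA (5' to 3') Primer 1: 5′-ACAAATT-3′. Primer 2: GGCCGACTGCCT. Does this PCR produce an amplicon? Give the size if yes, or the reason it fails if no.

No product — primer 1 has no binding site in the template.

Primer 1 (ACAAATT) does not match the top strand, and its reverse complement AATTTGT does not match either.
With no annealing site for primer 1, no amplification occurs.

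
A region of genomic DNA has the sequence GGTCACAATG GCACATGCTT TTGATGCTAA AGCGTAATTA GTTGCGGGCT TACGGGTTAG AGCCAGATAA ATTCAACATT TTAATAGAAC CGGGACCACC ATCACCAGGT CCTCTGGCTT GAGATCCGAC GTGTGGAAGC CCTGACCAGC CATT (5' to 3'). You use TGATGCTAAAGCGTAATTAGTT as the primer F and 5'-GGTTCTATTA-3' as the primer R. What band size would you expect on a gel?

Scanning the template, TGATGCTAAAGCGTAATTAGTT occurs at positions 22–43; this primer anneals to the bottom strand there with its 3' end pointing downstream.
Reverse complement of the reverse primer: TAATAGAACC. This occurs on the top strand at positions 82–91.
Amplicon spans positions 22–91: 70 bp.

70 bp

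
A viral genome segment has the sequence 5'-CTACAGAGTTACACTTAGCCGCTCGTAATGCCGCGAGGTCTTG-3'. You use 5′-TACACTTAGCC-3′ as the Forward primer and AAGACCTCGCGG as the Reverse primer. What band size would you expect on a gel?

33 bp

Forward primer TACACTTAGCC is found on the top strand at positions 10–20.
The reverse primer's reverse complement is CCGCGAGGTCTT, which matches the template at positions 31–42.
Product length = (reverse-primer end) − (forward-primer start) + 1 = 42 − 10 + 1 = 33 bp.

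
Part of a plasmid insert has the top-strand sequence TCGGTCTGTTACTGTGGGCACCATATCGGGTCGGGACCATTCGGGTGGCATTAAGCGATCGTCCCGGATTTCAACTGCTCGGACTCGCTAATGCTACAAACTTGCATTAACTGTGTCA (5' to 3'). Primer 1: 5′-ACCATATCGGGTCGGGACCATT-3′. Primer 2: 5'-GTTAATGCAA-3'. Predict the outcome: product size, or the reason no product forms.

Yes — a 92 bp product.

Primer 1 (ACCATATCGGGTCGGGACCATT) matches the top strand at positions 20–41; it acts as a forward primer.
Primer 2's reverse complement is TTGCATTAAC, matching the top strand at positions 102–111; it acts as a reverse primer.
The 3' ends face each other across positions 20–111, giving a 92 bp product.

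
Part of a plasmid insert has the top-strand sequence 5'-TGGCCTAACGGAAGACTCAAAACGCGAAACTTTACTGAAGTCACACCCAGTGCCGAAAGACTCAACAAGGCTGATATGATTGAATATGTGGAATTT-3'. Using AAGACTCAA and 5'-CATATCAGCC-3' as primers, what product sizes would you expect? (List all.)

67 bp, 22 bp

The forward primer AAGACTCAA matches the top strand at positions 12–20, 57–65.
The reverse primer's reverse complement is GGCTGATATG, matching at positions 69–78.
Each forward site pairs with the reverse site to give a product ending at position 78: sizes 67, 22 bp.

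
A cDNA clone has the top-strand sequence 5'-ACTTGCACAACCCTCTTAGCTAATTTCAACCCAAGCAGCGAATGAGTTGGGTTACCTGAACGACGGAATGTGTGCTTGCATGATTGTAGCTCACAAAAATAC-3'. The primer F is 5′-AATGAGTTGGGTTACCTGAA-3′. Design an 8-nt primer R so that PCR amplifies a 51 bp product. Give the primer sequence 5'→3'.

The forward primer binds at positions 41–60, so a 51 bp product ends at position 41 + 51 − 1 = 91.
The reverse primer anneals to the top strand over positions 84–91, i.e. to TTGTAGCT.
Its sequence written 5'→3' is the reverse complement: AGCTACAA.

5'-AGCTACAA-3'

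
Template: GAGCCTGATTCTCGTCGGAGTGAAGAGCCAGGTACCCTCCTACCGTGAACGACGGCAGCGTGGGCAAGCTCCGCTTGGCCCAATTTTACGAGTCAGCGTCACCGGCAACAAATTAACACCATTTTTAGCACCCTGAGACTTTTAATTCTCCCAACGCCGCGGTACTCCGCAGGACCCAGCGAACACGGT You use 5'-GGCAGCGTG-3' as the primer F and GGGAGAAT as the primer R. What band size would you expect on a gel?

99 bp

Forward primer GGCAGCGTG is found on the top strand at positions 54–62.
Reverse complement of the reverse primer: ATTCTCCC. This occurs on the top strand at positions 145–152.
Amplicon spans positions 54–152: 99 bp.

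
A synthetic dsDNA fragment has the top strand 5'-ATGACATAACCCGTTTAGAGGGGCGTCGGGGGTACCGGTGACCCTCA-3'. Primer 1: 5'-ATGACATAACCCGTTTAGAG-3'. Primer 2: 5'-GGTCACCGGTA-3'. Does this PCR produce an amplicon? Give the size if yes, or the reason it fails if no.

Primer 1 (ATGACATAACCCGTTTAGAG) matches the top strand at positions 1–20; it acts as a forward primer.
Primer 2's reverse complement is TACCGGTGACC, matching the top strand at positions 33–43; it acts as a reverse primer.
The 3' ends face each other across positions 1–43, giving a 43 bp product.

Yes — a 43 bp product.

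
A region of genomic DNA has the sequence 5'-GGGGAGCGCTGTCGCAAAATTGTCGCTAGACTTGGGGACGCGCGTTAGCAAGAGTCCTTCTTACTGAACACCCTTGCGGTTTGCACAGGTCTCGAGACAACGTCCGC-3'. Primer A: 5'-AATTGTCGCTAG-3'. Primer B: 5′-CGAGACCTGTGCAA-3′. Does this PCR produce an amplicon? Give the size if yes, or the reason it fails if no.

Yes — a 77 bp product.

Primer A (AATTGTCGCTAG) matches the top strand at positions 18–29; it acts as a forward primer.
Primer B's reverse complement is TTGCACAGGTCTCG, matching the top strand at positions 81–94; it acts as a reverse primer.
The 3' ends face each other across positions 18–94, giving a 77 bp product.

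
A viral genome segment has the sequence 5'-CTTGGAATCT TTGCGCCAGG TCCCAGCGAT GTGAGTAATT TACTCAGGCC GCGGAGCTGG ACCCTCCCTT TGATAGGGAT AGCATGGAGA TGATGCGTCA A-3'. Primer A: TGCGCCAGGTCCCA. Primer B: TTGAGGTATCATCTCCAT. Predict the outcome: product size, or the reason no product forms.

No product — primer B has no binding site in the template.

Primer B (TTGAGGTATCATCTCCAT) does not match the top strand, and its reverse complement ATGGAGATGATACCTCAA does not match either.
With no annealing site for primer B, no amplification occurs.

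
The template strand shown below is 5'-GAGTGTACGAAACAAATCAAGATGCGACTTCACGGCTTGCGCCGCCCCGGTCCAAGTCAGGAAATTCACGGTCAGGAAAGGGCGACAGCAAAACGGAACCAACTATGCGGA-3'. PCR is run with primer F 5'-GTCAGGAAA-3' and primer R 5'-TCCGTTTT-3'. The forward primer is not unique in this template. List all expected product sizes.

The forward primer GTCAGGAAA matches the top strand at positions 56–64, 71–79.
The reverse primer's reverse complement is AAAACGGA, matching at positions 90–97.
Each forward site pairs with the reverse site to give a product ending at position 97: sizes 42, 27 bp.

42 bp, 27 bp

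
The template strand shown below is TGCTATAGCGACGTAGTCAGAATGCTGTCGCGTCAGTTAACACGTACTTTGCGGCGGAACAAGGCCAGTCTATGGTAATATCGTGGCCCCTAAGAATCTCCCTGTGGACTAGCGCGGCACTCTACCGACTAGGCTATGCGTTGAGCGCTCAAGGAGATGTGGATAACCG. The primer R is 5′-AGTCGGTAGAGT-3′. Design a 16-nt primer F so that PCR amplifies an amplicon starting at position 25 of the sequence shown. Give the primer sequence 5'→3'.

The reverse primer's reverse complement ACTCTACCGACT matches the template at positions 119–130; the product starts at position 25.
The forward primer is identical to the top strand over positions 25–40: CTGTCGCGTCAGTTAA.

5'-CTGTCGCGTCAGTTAA-3'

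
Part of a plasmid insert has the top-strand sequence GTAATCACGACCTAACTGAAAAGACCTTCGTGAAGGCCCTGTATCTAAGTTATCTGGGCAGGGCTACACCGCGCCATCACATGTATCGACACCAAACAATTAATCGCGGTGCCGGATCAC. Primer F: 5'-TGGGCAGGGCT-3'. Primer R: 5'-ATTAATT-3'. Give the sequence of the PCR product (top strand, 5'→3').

5'-TGGGCAGGGCTACACCGCGCCATCACATGTATCGACACCAAACAATTAAT-3'

Forward primer TGGGCAGGGCT is found on the top strand at positions 55–65.
The reverse primer's reverse complement is AATTAAT, which matches the template at positions 98–104.
The product is the template from position 55 through 104 (50 bp).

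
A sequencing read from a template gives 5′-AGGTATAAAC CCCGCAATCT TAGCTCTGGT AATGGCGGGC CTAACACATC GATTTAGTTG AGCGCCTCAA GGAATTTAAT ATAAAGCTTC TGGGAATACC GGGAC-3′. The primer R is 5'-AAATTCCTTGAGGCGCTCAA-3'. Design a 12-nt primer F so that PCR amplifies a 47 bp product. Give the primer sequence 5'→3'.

The reverse primer's reverse complement TTGAGCGCCTCAAGGAATTT matches the template at positions 58–77, so the product ends at position 77.
A 47 bp product then starts at position 77 − 47 + 1 = 31.
The forward primer is identical to the top strand there: AATGGCGGGCCT.

5'-AATGGCGGGCCT-3'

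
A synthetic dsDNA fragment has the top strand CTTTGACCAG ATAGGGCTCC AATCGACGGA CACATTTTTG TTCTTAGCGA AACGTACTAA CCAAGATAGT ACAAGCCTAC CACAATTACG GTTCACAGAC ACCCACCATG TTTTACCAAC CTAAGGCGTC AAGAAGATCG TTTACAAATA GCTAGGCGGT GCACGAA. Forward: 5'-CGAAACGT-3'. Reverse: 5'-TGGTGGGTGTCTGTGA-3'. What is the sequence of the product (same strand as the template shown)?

5'-CGAAACGTACTAACCAAGATAGTACAAGCCTACCACAATTACGGTTCACAGACACCCACCA-3'

The forward primer matches the template at positions 48–55.
Taking the reverse complement of TGGTGGGTGTCTGTGA gives TCACAGACACCCACCA, found at positions 93–108 on the template; the primer anneals here to the top strand with its 3' end pointing upstream.
The product is the template from position 48 through 108 (61 bp).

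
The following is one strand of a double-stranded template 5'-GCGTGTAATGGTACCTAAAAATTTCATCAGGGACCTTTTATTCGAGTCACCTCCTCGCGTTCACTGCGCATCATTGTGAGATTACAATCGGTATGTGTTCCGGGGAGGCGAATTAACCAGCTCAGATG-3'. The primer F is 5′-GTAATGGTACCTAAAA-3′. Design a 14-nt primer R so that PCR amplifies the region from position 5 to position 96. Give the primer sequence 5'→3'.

5'-ACATACCGATTGTA-3'

The product's 3' end on the top strand is position 96.
The reverse primer anneals to the top strand over positions 83–96, i.e. to TACAATCGGTATGT.
Its sequence written 5'→3' is the reverse complement: ACATACCGATTGTA.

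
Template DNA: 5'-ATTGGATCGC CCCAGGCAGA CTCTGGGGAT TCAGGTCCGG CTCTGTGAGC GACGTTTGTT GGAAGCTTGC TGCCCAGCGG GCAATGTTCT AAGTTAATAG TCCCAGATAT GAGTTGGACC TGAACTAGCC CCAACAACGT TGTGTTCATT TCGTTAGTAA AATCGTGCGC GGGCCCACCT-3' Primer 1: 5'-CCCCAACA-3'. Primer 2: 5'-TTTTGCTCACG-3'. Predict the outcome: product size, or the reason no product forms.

No product — primer 2 has no binding site in the template.

Primer 2 (TTTTGCTCACG) does not match the top strand, and its reverse complement CGTGAGCAAAA does not match either.
With no annealing site for primer 2, no amplification occurs.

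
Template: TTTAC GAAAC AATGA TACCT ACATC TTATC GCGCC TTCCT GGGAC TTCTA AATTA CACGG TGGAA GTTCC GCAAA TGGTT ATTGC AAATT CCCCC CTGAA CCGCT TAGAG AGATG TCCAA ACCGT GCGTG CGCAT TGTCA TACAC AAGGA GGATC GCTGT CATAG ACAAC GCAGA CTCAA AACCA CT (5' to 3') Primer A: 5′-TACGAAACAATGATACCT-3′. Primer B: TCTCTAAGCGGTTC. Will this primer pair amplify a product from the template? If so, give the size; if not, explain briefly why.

Primer A (TACGAAACAATGATACCT) matches the top strand at positions 3–20; it acts as a forward primer.
Primer B's reverse complement is GAACCGCTTAGAGA, matching the top strand at positions 98–111; it acts as a reverse primer.
The 3' ends face each other across positions 3–111, giving a 109 bp product.

Yes — a 109 bp product.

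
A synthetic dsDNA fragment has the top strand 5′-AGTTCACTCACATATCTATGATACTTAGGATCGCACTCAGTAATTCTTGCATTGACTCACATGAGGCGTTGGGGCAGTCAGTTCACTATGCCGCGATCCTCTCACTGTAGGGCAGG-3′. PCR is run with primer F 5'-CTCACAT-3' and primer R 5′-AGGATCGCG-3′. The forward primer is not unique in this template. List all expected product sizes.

94 bp, 45 bp

The forward primer CTCACAT matches the top strand at positions 7–13, 56–62.
The reverse primer's reverse complement is CGCGATCCT, matching at positions 92–100.
Each forward site pairs with the reverse site to give a product ending at position 100: sizes 94, 45 bp.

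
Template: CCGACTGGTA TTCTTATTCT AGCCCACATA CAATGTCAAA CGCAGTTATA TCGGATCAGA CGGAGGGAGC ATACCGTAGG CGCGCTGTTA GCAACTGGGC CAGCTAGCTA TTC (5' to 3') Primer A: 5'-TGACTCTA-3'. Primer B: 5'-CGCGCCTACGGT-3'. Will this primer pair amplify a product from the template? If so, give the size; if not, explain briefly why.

No product — primer A has no binding site in the template.

Primer A (TGACTCTA) does not match the top strand, and its reverse complement TAGAGTCA does not match either.
With no annealing site for primer A, no amplification occurs.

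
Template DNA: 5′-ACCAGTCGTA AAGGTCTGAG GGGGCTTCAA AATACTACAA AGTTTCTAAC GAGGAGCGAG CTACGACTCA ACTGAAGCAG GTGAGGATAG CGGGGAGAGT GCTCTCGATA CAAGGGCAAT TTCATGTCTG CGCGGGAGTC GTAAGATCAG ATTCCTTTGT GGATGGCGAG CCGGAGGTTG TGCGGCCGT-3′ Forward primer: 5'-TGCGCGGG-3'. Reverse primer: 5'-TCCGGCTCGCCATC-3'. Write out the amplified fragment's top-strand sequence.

5'-TGCGCGGGAGTCGTAAGATCAGATTCCTTTGTGGATGGCGAGCCGGA-3'

The forward primer matches the template at positions 129–136.
Reverse complement of the reverse primer: GATGGCGAGCCGGA. This occurs on the top strand at positions 162–175.
The product is the template from position 129 through 175 (47 bp).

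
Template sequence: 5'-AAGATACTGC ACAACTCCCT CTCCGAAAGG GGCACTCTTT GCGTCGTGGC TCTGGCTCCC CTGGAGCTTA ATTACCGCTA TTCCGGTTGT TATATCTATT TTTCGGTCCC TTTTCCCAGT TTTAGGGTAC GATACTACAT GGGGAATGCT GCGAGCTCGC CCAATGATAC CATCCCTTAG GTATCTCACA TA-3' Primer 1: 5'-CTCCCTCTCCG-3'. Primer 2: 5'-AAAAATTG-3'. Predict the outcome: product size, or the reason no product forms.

Primer 2 (AAAAATTG) does not match the top strand, and its reverse complement CAATTTTT does not match either.
With no annealing site for primer 2, no amplification occurs.

No product — primer 2 has no binding site in the template.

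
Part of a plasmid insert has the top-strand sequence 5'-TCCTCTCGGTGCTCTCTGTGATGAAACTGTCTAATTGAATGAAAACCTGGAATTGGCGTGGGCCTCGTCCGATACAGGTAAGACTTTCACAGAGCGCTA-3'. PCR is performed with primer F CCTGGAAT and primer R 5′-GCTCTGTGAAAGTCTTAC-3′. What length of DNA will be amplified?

50 bp

Forward primer CCTGGAAT is found on the top strand at positions 46–53.
Taking the reverse complement of GCTCTGTGAAAGTCTTAC gives GTAAGACTTTCACAGAGC, found at positions 78–95 on the template; the primer anneals here to the top strand with its 3' end pointing upstream.
Product length = (reverse-primer end) − (forward-primer start) + 1 = 95 − 46 + 1 = 50 bp.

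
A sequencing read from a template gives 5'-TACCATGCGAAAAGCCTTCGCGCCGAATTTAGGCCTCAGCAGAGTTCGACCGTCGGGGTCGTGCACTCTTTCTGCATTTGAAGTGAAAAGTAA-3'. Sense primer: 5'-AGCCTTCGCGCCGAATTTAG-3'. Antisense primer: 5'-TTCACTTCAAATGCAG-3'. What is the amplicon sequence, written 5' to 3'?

5'-AGCCTTCGCGCCGAATTTAGGCCTCAGCAGAGTTCGACCGTCGGGGTCGTGCACTCTTTCTGCATTTGAAGTGAA-3'

The forward primer matches the template at positions 13–32.
Taking the reverse complement of TTCACTTCAAATGCAG gives CTGCATTTGAAGTGAA, found at positions 72–87 on the template; the primer anneals here to the top strand with its 3' end pointing upstream.
The product is the template from position 13 through 87 (75 bp).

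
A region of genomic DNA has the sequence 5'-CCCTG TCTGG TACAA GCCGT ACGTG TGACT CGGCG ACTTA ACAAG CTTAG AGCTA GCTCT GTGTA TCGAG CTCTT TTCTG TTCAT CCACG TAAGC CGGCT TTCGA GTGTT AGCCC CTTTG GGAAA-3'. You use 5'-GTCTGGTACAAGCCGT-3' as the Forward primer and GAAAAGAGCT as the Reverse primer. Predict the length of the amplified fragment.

Forward primer GTCTGGTACAAGCCGT is found on the top strand at positions 5–20.
Taking the reverse complement of GAAAAGAGCT gives AGCTCTTTTC, found at positions 69–78 on the template; the primer anneals here to the top strand with its 3' end pointing upstream.
The product runs from position 5 to position 78, so its length is 78 − 5 + 1 = 74 bp.

74 bp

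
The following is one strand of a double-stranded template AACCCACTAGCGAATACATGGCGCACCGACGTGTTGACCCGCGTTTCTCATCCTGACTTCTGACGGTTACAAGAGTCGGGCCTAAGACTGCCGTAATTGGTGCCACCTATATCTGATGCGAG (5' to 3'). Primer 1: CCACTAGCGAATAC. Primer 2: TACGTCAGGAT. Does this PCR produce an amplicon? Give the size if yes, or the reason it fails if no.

Primer 2 (TACGTCAGGAT) does not match the top strand, and its reverse complement ATCCTGACGTA does not match either.
With no annealing site for primer 2, no amplification occurs.

No product — primer 2 has no binding site in the template.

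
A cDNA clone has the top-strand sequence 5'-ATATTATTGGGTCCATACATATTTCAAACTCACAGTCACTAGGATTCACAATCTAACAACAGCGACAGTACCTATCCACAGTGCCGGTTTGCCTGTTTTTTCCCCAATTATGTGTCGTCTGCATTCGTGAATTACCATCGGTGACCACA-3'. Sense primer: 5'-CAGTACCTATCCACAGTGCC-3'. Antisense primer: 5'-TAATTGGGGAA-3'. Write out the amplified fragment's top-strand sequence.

5'-CAGTACCTATCCACAGTGCCGGTTTGCCTGTTTTTTCCCCAATTA-3'

Scanning the template, CAGTACCTATCCACAGTGCC occurs at positions 66–85; this primer anneals to the bottom strand there with its 3' end pointing downstream.
Reverse complement of the reverse primer: TTCCCCAATTA. This occurs on the top strand at positions 100–110.
The product is the template from position 66 through 110 (45 bp).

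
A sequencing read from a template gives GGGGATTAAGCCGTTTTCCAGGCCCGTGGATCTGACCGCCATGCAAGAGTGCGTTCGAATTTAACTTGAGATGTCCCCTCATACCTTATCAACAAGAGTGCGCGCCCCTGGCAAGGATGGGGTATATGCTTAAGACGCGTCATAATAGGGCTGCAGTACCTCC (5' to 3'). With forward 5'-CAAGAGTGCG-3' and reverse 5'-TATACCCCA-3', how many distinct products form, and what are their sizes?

Two products: 83 bp, 34 bp

The forward primer CAAGAGTGCG matches the top strand at positions 44–53, 93–102.
The reverse primer's reverse complement is TGGGGTATA, matching at positions 118–126.
Each forward site pairs with the reverse site to give a product ending at position 126: sizes 83, 34 bp.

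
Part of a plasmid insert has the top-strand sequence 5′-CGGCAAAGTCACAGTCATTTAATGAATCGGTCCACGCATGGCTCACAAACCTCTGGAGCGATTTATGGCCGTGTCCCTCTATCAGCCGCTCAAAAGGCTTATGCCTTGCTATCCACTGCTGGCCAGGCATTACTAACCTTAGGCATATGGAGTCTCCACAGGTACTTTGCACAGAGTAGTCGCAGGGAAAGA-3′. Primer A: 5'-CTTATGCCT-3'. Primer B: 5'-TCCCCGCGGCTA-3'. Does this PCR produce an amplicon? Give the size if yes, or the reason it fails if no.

No product — primer B has no binding site in the template.

Primer B (TCCCCGCGGCTA) does not match the top strand, and its reverse complement TAGCCGCGGGGA does not match either.
With no annealing site for primer B, no amplification occurs.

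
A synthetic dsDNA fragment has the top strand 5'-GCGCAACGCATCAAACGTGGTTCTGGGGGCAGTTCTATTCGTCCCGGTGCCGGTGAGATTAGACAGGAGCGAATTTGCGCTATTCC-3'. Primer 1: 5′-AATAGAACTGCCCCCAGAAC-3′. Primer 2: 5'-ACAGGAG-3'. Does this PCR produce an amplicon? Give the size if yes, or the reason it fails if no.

No product — the primers' 3' ends point away from each other.

Primer 1 (AATAGAACTGCCCCCAGAAC) has reverse complement GTTCTGGGGGCAGTTCTATT, which matches the top strand at positions 20–39; primer 1 anneals to the top strand there with its 3' end pointing upstream toward position 20.
Primer 2 (ACAGGAG) matches the top strand directly at positions 63–69; it anneals to the bottom strand with its 3' end pointing downstream toward position 69.
The 3' ends diverge (primer 1 extends toward position 1, primer 2 toward position 86), so the primers never converge on a shared product.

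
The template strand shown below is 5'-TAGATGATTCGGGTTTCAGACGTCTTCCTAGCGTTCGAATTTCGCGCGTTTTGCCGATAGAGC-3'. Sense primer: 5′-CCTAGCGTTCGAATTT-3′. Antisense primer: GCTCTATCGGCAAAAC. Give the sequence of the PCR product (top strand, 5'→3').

The forward primer matches the template at positions 27–42.
Taking the reverse complement of GCTCTATCGGCAAAAC gives GTTTTGCCGATAGAGC, found at positions 48–63 on the template; the primer anneals here to the top strand with its 3' end pointing upstream.
The product is the template from position 27 through 63 (37 bp).

5'-CCTAGCGTTCGAATTTCGCGCGTTTTGCCGATAGAGC-3'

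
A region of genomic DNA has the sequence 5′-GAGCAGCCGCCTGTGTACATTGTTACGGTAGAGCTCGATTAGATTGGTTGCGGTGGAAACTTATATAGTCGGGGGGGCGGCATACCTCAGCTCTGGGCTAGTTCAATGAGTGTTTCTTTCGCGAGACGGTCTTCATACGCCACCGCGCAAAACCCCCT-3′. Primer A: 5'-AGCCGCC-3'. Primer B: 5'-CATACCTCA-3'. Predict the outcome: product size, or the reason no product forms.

Primer A (AGCCGCC) matches the top strand at positions 5–11 (3' end points downstream).
Primer B (CATACCTCA) also matches the top strand directly, at positions 81–89 — its reverse complement TGAGGTATG is not present.
Both primers anneal to the bottom strand with 3' ends pointing the same way, so neither can prime synthesis back toward the other.

No product — both primers anneal to the same strand and extend in the same direction.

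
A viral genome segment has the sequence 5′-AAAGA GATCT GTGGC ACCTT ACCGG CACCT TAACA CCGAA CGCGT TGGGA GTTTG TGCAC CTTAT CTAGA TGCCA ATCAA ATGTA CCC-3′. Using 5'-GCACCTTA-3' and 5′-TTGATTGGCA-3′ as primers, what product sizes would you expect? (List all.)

67 bp, 56 bp, 24 bp

The forward primer GCACCTTA matches the top strand at positions 14–21, 25–32, 57–64.
The reverse primer's reverse complement is TGCCAATCAA, matching at positions 71–80.
Each forward site pairs with the reverse site to give a product ending at position 80: sizes 67, 56, 24 bp.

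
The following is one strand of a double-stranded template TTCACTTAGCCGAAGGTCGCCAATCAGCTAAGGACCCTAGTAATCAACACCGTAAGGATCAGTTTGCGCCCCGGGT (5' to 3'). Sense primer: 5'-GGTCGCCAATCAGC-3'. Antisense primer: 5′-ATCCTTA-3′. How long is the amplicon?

Scanning the template, GGTCGCCAATCAGC occurs at positions 15–28; this primer anneals to the bottom strand there with its 3' end pointing downstream.
Taking the reverse complement of ATCCTTA gives TAAGGAT, found at positions 53–59 on the template; the primer anneals here to the top strand with its 3' end pointing upstream.
Amplicon spans positions 15–59: 45 bp.

45 bp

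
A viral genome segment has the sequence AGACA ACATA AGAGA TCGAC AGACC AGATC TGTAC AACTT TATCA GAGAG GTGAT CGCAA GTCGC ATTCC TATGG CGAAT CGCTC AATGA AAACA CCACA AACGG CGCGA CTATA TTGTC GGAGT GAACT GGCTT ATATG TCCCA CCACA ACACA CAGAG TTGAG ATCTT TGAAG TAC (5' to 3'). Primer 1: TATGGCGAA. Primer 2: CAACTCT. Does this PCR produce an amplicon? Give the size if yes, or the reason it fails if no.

Primer 1 (TATGGCGAA) matches the top strand at positions 71–79; it acts as a forward primer.
Primer 2's reverse complement is AGAGTTG, matching the top strand at positions 157–163; it acts as a reverse primer.
The 3' ends face each other across positions 71–163, giving a 93 bp product.

Yes — a 93 bp product.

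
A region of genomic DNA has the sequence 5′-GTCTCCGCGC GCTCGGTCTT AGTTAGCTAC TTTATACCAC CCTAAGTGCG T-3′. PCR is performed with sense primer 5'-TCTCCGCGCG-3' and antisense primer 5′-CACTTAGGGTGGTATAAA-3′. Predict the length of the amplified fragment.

The forward primer matches the template at positions 2–11.
Reverse complement of the reverse primer: TTTATACCACCCTAAGTG. This occurs on the top strand at positions 31–48.
Amplicon spans positions 2–48: 47 bp.

47 bp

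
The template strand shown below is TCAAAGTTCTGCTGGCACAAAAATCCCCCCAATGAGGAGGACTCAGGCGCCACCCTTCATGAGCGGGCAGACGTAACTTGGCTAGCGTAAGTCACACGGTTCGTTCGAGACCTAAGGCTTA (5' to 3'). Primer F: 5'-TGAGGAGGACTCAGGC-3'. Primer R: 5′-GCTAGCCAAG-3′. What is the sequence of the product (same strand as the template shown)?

The forward primer matches the template at positions 33–48.
The reverse primer's reverse complement is CTTGGCTAGC, which matches the template at positions 77–86.
The product is the template from position 33 through 86 (54 bp).

5'-TGAGGAGGACTCAGGCGCCACCCTTCATGAGCGGGCAGACGTAACTTGGCTAGC-3'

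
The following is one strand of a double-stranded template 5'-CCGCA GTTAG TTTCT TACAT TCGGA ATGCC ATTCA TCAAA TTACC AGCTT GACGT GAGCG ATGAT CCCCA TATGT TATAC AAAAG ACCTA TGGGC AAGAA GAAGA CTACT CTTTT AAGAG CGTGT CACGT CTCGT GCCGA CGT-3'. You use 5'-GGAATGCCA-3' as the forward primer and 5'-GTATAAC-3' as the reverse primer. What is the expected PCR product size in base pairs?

The forward primer matches the template at positions 23–31.
Taking the reverse complement of GTATAAC gives GTTATAC, found at positions 74–80 on the template; the primer anneals here to the top strand with its 3' end pointing upstream.
Product length = (reverse-primer end) − (forward-primer start) + 1 = 80 − 23 + 1 = 58 bp.

58 bp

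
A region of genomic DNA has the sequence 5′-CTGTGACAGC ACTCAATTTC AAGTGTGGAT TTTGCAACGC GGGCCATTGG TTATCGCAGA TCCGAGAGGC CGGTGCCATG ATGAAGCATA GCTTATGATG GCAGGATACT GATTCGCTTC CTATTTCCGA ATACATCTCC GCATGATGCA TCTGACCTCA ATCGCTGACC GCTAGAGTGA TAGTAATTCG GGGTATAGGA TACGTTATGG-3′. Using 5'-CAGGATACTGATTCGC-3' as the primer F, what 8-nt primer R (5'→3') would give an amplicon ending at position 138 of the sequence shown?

The forward primer binds at positions 102–117; the product's 3' end on the top strand is position 138.
The reverse primer anneals to the top strand over positions 131–138, i.e. to ATACATCT.
Its sequence written 5'→3' is the reverse complement: AGATGTAT.

5'-AGATGTAT-3'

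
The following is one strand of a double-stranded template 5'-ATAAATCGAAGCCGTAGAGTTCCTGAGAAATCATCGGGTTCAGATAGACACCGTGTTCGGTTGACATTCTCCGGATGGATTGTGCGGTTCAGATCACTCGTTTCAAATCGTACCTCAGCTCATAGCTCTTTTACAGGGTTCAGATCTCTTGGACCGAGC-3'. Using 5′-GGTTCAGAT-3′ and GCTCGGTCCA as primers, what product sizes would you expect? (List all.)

The forward primer GGTTCAGAT matches the top strand at positions 37–45, 86–94, 137–145.
The reverse primer's reverse complement is TGGACCGAGC, matching at positions 150–159.
Each forward site pairs with the reverse site to give a product ending at position 159: sizes 123, 74, 23 bp.

123 bp, 74 bp, 23 bp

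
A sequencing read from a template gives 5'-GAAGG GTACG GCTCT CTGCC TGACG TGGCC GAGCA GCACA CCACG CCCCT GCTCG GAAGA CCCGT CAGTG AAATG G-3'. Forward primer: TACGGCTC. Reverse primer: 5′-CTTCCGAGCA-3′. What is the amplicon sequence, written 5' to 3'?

Forward primer TACGGCTC is found on the top strand at positions 7–14.
Taking the reverse complement of CTTCCGAGCA gives TGCTCGGAAG, found at positions 50–59 on the template; the primer anneals here to the top strand with its 3' end pointing upstream.
The product is the template from position 7 through 59 (53 bp).

5'-TACGGCTCTCTGCCTGACGTGGCCGAGCAGCACACCACGCCCCTGCTCGGAAG-3'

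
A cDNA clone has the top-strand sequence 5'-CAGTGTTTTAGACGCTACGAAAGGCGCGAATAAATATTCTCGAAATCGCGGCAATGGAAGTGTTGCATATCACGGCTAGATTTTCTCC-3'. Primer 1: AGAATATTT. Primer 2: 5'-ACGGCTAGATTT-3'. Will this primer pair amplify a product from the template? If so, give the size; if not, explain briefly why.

Primer 1 (AGAATATTT) has reverse complement AAATATTCT, which matches the top strand at positions 32–40; primer 1 anneals to the top strand there with its 3' end pointing upstream toward position 32.
Primer 2 (ACGGCTAGATTT) matches the top strand directly at positions 72–83; it anneals to the bottom strand with its 3' end pointing downstream toward position 83.
The 3' ends diverge (primer 1 extends toward position 1, primer 2 toward position 88), so the primers never converge on a shared product.

No product — the primers' 3' ends point away from each other.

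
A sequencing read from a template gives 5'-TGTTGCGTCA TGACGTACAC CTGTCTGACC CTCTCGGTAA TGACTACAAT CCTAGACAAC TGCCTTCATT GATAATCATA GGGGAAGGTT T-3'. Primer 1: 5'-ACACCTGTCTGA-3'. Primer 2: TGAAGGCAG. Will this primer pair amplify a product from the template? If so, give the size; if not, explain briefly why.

Primer 1 (ACACCTGTCTGA) matches the top strand at positions 17–28; it acts as a forward primer.
Primer 2's reverse complement is CTGCCTTCA, matching the top strand at positions 60–68; it acts as a reverse primer.
The 3' ends face each other across positions 17–68, giving a 52 bp product.

Yes — a 52 bp product.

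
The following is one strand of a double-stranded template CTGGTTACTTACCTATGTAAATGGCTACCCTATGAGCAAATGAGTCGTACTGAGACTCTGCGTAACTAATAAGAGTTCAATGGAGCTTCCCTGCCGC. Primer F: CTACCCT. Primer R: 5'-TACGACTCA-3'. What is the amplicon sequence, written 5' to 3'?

5'-CTACCCTATGAGCAAATGAGTCGTA-3'

The forward primer matches the template at positions 25–31.
Reverse complement of the reverse primer: TGAGTCGTA. This occurs on the top strand at positions 41–49.
The product is the template from position 25 through 49 (25 bp).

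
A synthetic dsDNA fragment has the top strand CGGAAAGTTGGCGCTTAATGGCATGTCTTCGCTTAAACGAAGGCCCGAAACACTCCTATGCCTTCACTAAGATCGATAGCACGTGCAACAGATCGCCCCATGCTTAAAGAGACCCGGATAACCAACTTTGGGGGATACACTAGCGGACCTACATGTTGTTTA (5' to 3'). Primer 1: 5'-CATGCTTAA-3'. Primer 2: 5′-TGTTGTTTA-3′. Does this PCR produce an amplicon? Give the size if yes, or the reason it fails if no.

Primer 1 (CATGCTTAA) matches the top strand at positions 99–107 (3' end points downstream).
Primer 2 (TGTTGTTTA) also matches the top strand directly, at positions 154–162 — its reverse complement TAAACAACA is not present.
Both primers anneal to the bottom strand with 3' ends pointing the same way, so neither can prime synthesis back toward the other.

No product — both primers anneal to the same strand and extend in the same direction.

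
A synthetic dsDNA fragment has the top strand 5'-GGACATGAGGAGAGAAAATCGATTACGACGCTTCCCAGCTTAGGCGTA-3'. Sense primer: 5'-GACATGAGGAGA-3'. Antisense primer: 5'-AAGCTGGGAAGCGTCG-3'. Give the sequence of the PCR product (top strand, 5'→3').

5'-GACATGAGGAGAGAAAATCGATTACGACGCTTCCCAGCTT-3'

Scanning the template, GACATGAGGAGA occurs at positions 2–13; this primer anneals to the bottom strand there with its 3' end pointing downstream.
The reverse primer's reverse complement is CGACGCTTCCCAGCTT, which matches the template at positions 26–41.
The product is the template from position 2 through 41 (40 bp).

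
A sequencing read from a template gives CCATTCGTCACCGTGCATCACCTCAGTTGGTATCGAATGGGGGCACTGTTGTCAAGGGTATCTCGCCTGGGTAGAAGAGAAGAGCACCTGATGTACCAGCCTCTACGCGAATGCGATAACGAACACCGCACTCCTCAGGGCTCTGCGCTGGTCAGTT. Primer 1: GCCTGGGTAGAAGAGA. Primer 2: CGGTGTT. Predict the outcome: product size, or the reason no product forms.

Primer 1 (GCCTGGGTAGAAGAGA) matches the top strand at positions 65–80; it acts as a forward primer.
Primer 2's reverse complement is AACACCG, matching the top strand at positions 122–128; it acts as a reverse primer.
The 3' ends face each other across positions 65–128, giving a 64 bp product.

Yes — a 64 bp product.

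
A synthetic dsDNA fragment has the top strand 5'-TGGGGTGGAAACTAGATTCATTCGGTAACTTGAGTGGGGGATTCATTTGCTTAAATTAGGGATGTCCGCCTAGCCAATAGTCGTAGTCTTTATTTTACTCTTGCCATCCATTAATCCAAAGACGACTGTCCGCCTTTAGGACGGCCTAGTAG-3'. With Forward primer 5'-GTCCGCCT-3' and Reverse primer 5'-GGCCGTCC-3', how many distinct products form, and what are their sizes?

Two products: 83 bp, 19 bp

The forward primer GTCCGCCT matches the top strand at positions 64–71, 128–135.
The reverse primer's reverse complement is GGACGGCC, matching at positions 139–146.
Each forward site pairs with the reverse site to give a product ending at position 146: sizes 83, 19 bp.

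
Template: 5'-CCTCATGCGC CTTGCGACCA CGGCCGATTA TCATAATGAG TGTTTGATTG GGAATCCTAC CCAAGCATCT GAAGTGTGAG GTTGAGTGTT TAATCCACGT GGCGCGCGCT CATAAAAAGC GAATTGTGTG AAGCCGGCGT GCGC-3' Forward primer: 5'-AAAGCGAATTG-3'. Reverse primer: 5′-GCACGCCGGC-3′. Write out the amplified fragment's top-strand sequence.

5'-AAAGCGAATTGTGTGAAGCCGGCGTGC-3'

The forward primer matches the template at positions 116–126.
Taking the reverse complement of GCACGCCGGC gives GCCGGCGTGC, found at positions 133–142 on the template; the primer anneals here to the top strand with its 3' end pointing upstream.
The product is the template from position 116 through 142 (27 bp).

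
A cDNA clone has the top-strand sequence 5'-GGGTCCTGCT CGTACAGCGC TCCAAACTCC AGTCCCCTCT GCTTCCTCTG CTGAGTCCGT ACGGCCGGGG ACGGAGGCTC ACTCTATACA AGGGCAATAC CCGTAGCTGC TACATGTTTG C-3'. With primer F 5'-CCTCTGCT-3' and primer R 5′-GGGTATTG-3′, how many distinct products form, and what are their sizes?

Two products: 67 bp, 58 bp

The forward primer CCTCTGCT matches the top strand at positions 36–43, 45–52.
The reverse primer's reverse complement is CAATACCC, matching at positions 95–102.
Each forward site pairs with the reverse site to give a product ending at position 102: sizes 67, 58 bp.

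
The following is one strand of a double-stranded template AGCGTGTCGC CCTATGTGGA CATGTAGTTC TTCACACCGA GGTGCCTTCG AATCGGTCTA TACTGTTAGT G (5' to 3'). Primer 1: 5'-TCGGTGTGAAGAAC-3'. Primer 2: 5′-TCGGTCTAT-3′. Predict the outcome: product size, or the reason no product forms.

Primer 1 (TCGGTGTGAAGAAC) has reverse complement GTTCTTCACACCGA, which matches the top strand at positions 27–40; primer 1 anneals to the top strand there with its 3' end pointing upstream toward position 27.
Primer 2 (TCGGTCTAT) matches the top strand directly at positions 53–61; it anneals to the bottom strand with its 3' end pointing downstream toward position 61.
The 3' ends diverge (primer 1 extends toward position 1, primer 2 toward position 71), so the primers never converge on a shared product.

No product — the primers' 3' ends point away from each other.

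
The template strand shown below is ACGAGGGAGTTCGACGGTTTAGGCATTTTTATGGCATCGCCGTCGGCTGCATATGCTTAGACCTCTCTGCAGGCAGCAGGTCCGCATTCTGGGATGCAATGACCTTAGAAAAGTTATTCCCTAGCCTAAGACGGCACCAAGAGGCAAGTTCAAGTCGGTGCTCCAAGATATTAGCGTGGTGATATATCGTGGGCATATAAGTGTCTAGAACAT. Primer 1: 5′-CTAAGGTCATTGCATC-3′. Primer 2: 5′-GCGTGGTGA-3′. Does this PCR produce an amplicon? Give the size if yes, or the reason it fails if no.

No product — the primers' 3' ends point away from each other.

Primer 1 (CTAAGGTCATTGCATC) has reverse complement GATGCAATGACCTTAG, which matches the top strand at positions 93–108; primer 1 anneals to the top strand there with its 3' end pointing upstream toward position 93.
Primer 2 (GCGTGGTGA) matches the top strand directly at positions 174–182; it anneals to the bottom strand with its 3' end pointing downstream toward position 182.
The 3' ends diverge (primer 1 extends toward position 1, primer 2 toward position 213), so the primers never converge on a shared product.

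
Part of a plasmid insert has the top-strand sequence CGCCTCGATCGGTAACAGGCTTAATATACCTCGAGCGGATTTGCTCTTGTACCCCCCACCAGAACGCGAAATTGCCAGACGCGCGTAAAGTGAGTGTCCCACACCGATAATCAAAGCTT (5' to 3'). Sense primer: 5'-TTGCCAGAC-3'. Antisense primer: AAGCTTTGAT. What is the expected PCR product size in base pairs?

Scanning the template, TTGCCAGAC occurs at positions 72–80; this primer anneals to the bottom strand there with its 3' end pointing downstream.
Taking the reverse complement of AAGCTTTGAT gives ATCAAAGCTT, found at positions 110–119 on the template; the primer anneals here to the top strand with its 3' end pointing upstream.
Amplicon spans positions 72–119: 48 bp.

48 bp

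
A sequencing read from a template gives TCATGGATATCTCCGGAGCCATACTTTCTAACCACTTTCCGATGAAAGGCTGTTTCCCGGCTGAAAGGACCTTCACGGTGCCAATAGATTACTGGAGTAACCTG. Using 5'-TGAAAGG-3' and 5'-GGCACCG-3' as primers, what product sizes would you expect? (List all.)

40 bp, 21 bp

The forward primer TGAAAGG matches the top strand at positions 43–49, 62–68.
The reverse primer's reverse complement is CGGTGCC, matching at positions 76–82.
Each forward site pairs with the reverse site to give a product ending at position 82: sizes 40, 21 bp.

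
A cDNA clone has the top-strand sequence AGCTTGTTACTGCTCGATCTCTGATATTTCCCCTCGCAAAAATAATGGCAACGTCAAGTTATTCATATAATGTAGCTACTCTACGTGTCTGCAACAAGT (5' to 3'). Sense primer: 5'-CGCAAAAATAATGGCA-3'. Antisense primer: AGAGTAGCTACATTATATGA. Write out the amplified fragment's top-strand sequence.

5'-CGCAAAAATAATGGCAACGTCAAGTTATTCATATAATGTAGCTACTCT-3'

Forward primer CGCAAAAATAATGGCA is found on the top strand at positions 35–50.
Reverse complement of the reverse primer: TCATATAATGTAGCTACTCT. This occurs on the top strand at positions 63–82.
The product is the template from position 35 through 82 (48 bp).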